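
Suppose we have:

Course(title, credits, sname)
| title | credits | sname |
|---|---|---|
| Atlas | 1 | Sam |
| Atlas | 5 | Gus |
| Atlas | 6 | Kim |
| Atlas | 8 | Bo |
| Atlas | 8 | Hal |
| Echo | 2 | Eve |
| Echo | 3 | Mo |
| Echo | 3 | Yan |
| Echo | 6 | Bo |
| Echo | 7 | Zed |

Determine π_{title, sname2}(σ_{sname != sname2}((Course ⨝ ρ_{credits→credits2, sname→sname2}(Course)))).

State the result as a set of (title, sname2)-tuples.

{(Atlas, Bo), (Atlas, Gus), (Atlas, Hal), (Atlas, Kim), (Atlas, Sam), (Echo, Bo), (Echo, Eve), (Echo, Mo), (Echo, Yan), (Echo, Zed)}

ρ[credits→credits2, sname→sname2]: schema becomes (title, credits2, sname2); tuples unchanged.
Course ⋈ ρ_{credits→credits2, sname→sname2}(Course) (natural join on title): {(Atlas, 1, Sam, 1, Sam), (Atlas, 1, Sam, 5, Gus), (Atlas, 1, Sam, 6, Kim), (Atlas, 1, Sam, 8, Bo), (Atlas, 1, Sam, 8, Hal), (Atlas, 5, Gus, 1, Sam), (Atlas, 5, Gus, 5, Gus), (Atlas, 5, Gus, 6, Kim), (Atlas, 5, Gus, 8, Bo), (Atlas, 5, Gus, 8, Hal), (Atlas, 6, Kim, 1, Sam), (Atlas, 6, Kim, 5, Gus), (Atlas, 6, Kim, 6, Kim), (Atlas, 6, Kim, 8, Bo), (Atlas, 6, Kim, 8, Hal), (Atlas, 8, Bo, 1, Sam), (Atlas, 8, Bo, 5, Gus), (Atlas, 8, Bo, 6, Kim), (Atlas, 8, Bo, 8, Bo), (Atlas, 8, Bo, 8, Hal), (Atlas, 8, Hal, 1, Sam), (Atlas, 8, Hal, 5, Gus), (Atlas, 8, Hal, 6, Kim), (Atlas, 8, Hal, 8, Bo), (Atlas, 8, Hal, 8, Hal), (Echo, 2, Eve, 2, Eve), (Echo, 2, Eve, 3, Mo), (Echo, 2, Eve, 3, Yan), (Echo, 2, Eve, 6, Bo), (Echo, 2, Eve, 7, Zed), (Echo, 3, Mo, 2, Eve), (Echo, 3, Mo, 3, Mo), (Echo, 3, Mo, 3, Yan), (Echo, 3, Mo, 6, Bo), (Echo, 3, Mo, 7, Zed), (Echo, 3, Yan, 2, Eve), (Echo, 3, Yan, 3, Mo), (Echo, 3, Yan, 3, Yan), (Echo, 3, Yan, 6, Bo), (Echo, 3, Yan, 7, Zed), (Echo, 6, Bo, 2, Eve), (Echo, 6, Bo, 3, Mo), (Echo, 6, Bo, 3, Yan), (Echo, 6, Bo, 6, Bo), (Echo, 6, Bo, 7, Zed), (Echo, 7, Zed, 2, Eve), (Echo, 7, Zed, 3, Mo), (Echo, 7, Zed, 3, Yan), (Echo, 7, Zed, 6, Bo), (Echo, 7, Zed, 7, Zed)}
σ[sname != sname2]: keep tuples satisfying sname != sname2 → {(Atlas, 1, Sam, 5, Gus), (Atlas, 1, Sam, 6, Kim), (Atlas, 1, Sam, 8, Bo), (Atlas, 1, Sam, 8, Hal), (Atlas, 5, Gus, 1, Sam), (Atlas, 5, Gus, 6, Kim), (Atlas, 5, Gus, 8, Bo), (Atlas, 5, Gus, 8, Hal), (Atlas, 6, Kim, 1, Sam), (Atlas, 6, Kim, 5, Gus), (Atlas, 6, Kim, 8, Bo), (Atlas, 6, Kim, 8, Hal), (Atlas, 8, Bo, 1, Sam), (Atlas, 8, Bo, 5, Gus), (Atlas, 8, Bo, 6, Kim), (Atlas, 8, Bo, 8, Hal), (Atlas, 8, Hal, 1, Sam), (Atlas, 8, Hal, 5, Gus), (Atlas, 8, Hal, 6, Kim), (Atlas, 8, Hal, 8, Bo), (Echo, 2, Eve, 3, Mo), (Echo, 2, Eve, 3, Yan), (Echo, 2, Eve, 6, Bo), (Echo, 2, Eve, 7, Zed), (Echo, 3, Mo, 2, Eve), (Echo, 3, Mo, 3, Yan), (Echo, 3, Mo, 6, Bo), (Echo, 3, Mo, 7, Zed), (Echo, 3, Yan, 2, Eve), (Echo, 3, Yan, 3, Mo), (Echo, 3, Yan, 6, Bo), (Echo, 3, Yan, 7, Zed), (Echo, 6, Bo, 2, Eve), (Echo, 6, Bo, 3, Mo), (Echo, 6, Bo, 3, Yan), (Echo, 6, Bo, 7, Zed), (Echo, 7, Zed, 2, Eve), (Echo, 7, Zed, 3, Mo), (Echo, 7, Zed, 3, Yan), (Echo, 7, Zed, 6, Bo)}
π_{title, sname2} gives {(Atlas, Bo), (Atlas, Gus), (Atlas, Hal), (Atlas, Kim), (Atlas, Sam), (Echo, Bo), (Echo, Eve), (Echo, Mo), (Echo, Yan), (Echo, Zed)} (30 duplicate(s) eliminated).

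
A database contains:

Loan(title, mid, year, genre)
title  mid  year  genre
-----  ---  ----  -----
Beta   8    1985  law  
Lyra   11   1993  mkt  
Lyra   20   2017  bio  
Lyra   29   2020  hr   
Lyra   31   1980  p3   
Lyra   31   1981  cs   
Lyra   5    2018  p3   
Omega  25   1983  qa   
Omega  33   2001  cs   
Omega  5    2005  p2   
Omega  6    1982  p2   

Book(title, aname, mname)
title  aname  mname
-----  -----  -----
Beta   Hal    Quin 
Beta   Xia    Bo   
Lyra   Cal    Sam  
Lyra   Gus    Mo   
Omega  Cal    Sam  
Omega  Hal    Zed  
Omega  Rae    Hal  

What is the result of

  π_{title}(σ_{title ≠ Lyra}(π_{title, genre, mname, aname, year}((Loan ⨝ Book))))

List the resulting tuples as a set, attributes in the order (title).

{Beta, Omega}

Joining Loan and Book on title yields {(Beta, 8, 1985, law, Hal, Quin), (Beta, 8, 1985, law, Xia, Bo), (Lyra, 11, 1993, mkt, Cal, Sam), (Lyra, 11, 1993, mkt, Gus, Mo), (Lyra, 20, 2017, bio, Cal, Sam), (Lyra, 20, 2017, bio, Gus, Mo), (Lyra, 29, 2020, hr, Cal, Sam), (Lyra, 29, 2020, hr, Gus, Mo), (Lyra, 31, 1980, p3, Cal, Sam), (Lyra, 31, 1980, p3, Gus, Mo), (Lyra, 31, 1981, cs, Cal, Sam), (Lyra, 31, 1981, cs, Gus, Mo), (Lyra, 5, 2018, p3, Cal, Sam), (Lyra, 5, 2018, p3, Gus, Mo), (Omega, 25, 1983, qa, Cal, Sam), (Omega, 25, 1983, qa, Hal, Zed), (Omega, 25, 1983, qa, Rae, Hal), (Omega, 33, 2001, cs, Cal, Sam), (Omega, 33, 2001, cs, Hal, Zed), (Omega, 33, 2001, cs, Rae, Hal), (Omega, 5, 2005, p2, Cal, Sam), (Omega, 5, 2005, p2, Hal, Zed), (Omega, 5, 2005, p2, Rae, Hal), (Omega, 6, 1982, p2, Cal, Sam), (Omega, 6, 1982, p2, Hal, Zed), (Omega, 6, 1982, p2, Rae, Hal)}.
Projecting to title, genre, mname, aname, year: {(Beta, law, Bo, Xia, 1985), (Beta, law, Quin, Hal, 1985), (Lyra, bio, Mo, Gus, 2017), (Lyra, bio, Sam, Cal, 2017), (Lyra, cs, Mo, Gus, 1981), (Lyra, cs, Sam, Cal, 1981), (Lyra, hr, Mo, Gus, 2020), (Lyra, hr, Sam, Cal, 2020), (Lyra, mkt, Mo, Gus, 1993), (Lyra, mkt, Sam, Cal, 1993), (Lyra, p3, Mo, Gus, 1980), (Lyra, p3, Mo, Gus, 2018), (Lyra, p3, Sam, Cal, 1980), (Lyra, p3, Sam, Cal, 2018), (Omega, cs, Hal, Rae, 2001), (Omega, cs, Sam, Cal, 2001), (Omega, cs, Zed, Hal, 2001), (Omega, p2, Hal, Rae, 1982), (Omega, p2, Hal, Rae, 2005), (Omega, p2, Sam, Cal, 1982), (Omega, p2, Sam, Cal, 2005), (Omega, p2, Zed, Hal, 1982), (Omega, p2, Zed, Hal, 2005), (Omega, qa, Hal, Rae, 1983), (Omega, qa, Sam, Cal, 1983), (Omega, qa, Zed, Hal, 1983)}
Apply σ_{title ≠ Lyra}; surviving tuples: {(Beta, law, Bo, Xia, 1985), (Beta, law, Quin, Hal, 1985), (Omega, cs, Hal, Rae, 2001), (Omega, cs, Sam, Cal, 2001), (Omega, cs, Zed, Hal, 2001), (Omega, p2, Hal, Rae, 1982), (Omega, p2, Hal, Rae, 2005), (Omega, p2, Sam, Cal, 1982), (Omega, p2, Sam, Cal, 2005), (Omega, p2, Zed, Hal, 1982), (Omega, p2, Zed, Hal, 2005), (Omega, qa, Hal, Rae, 1983), (Omega, qa, Sam, Cal, 1983), (Omega, qa, Zed, Hal, 1983)}
Projecting to title (12 duplicate(s) eliminated): {Beta, Omega}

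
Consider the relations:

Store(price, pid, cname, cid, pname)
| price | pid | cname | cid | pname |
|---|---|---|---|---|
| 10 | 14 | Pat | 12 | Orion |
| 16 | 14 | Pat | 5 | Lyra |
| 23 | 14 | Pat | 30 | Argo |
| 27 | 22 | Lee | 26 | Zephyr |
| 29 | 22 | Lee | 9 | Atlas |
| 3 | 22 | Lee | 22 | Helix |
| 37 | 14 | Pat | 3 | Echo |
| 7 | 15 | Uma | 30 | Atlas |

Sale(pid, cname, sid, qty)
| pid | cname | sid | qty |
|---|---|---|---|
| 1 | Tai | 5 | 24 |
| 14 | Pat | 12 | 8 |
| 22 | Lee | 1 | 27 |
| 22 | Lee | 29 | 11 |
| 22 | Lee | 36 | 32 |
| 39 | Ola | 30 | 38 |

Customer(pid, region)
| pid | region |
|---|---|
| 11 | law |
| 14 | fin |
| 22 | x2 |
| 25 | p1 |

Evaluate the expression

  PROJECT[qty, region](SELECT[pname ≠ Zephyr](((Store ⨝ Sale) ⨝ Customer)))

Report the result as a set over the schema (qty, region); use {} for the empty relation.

{(11, x2), (27, x2), (32, x2), (8, fin)}

Joining Store and Sale on pid, cname yields {(10, 14, Pat, 12, Orion, 12, 8), (16, 14, Pat, 5, Lyra, 12, 8), (23, 14, Pat, 30, Argo, 12, 8), (27, 22, Lee, 26, Zephyr, 1, 27), (27, 22, Lee, 26, Zephyr, 29, 11), (27, 22, Lee, 26, Zephyr, 36, 32), (29, 22, Lee, 9, Atlas, 1, 27), (29, 22, Lee, 9, Atlas, 29, 11), (29, 22, Lee, 9, Atlas, 36, 32), (3, 22, Lee, 22, Helix, 1, 27), (3, 22, Lee, 22, Helix, 29, 11), (3, 22, Lee, 22, Helix, 36, 32), (37, 14, Pat, 3, Echo, 12, 8)}.
Joining (Store ⨝ Sale) and Customer on pid yields {(10, 14, Pat, 12, Orion, 12, 8, fin), (16, 14, Pat, 5, Lyra, 12, 8, fin), (23, 14, Pat, 30, Argo, 12, 8, fin), (27, 22, Lee, 26, Zephyr, 1, 27, x2), (27, 22, Lee, 26, Zephyr, 29, 11, x2), (27, 22, Lee, 26, Zephyr, 36, 32, x2), (29, 22, Lee, 9, Atlas, 1, 27, x2), (29, 22, Lee, 9, Atlas, 29, 11, x2), (29, 22, Lee, 9, Atlas, 36, 32, x2), (3, 22, Lee, 22, Helix, 1, 27, x2), (3, 22, Lee, 22, Helix, 29, 11, x2), (3, 22, Lee, 22, Helix, 36, 32, x2), (37, 14, Pat, 3, Echo, 12, 8, fin)}.
Apply σ_{pname ≠ Zephyr}; surviving tuples: {(10, 14, Pat, 12, Orion, 12, 8, fin), (16, 14, Pat, 5, Lyra, 12, 8, fin), (23, 14, Pat, 30, Argo, 12, 8, fin), (29, 22, Lee, 9, Atlas, 1, 27, x2), (29, 22, Lee, 9, Atlas, 29, 11, x2), (29, 22, Lee, 9, Atlas, 36, 32, x2), (3, 22, Lee, 22, Helix, 1, 27, x2), (3, 22, Lee, 22, Helix, 29, 11, x2), (3, 22, Lee, 22, Helix, 36, 32, x2), (37, 14, Pat, 3, Echo, 12, 8, fin)}
Keep only column(s) qty, region (6 duplicate(s) eliminated): {(11, x2), (27, x2), (32, x2), (8, fin)}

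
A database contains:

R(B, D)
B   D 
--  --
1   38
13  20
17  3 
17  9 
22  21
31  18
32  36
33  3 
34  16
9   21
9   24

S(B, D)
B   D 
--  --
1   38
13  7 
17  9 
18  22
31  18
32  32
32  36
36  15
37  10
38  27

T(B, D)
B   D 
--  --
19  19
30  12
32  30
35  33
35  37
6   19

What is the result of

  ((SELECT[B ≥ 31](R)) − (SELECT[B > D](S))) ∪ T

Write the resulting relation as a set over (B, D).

Filtering on B ≥ 31 leaves {(31, 18), (32, 36), (33, 3), (34, 16)}.
Filtering on B > D leaves {(13, 7), (17, 9), (31, 18), (36, 15), (37, 10), (38, 27)}.
Difference: {(31, 18), (32, 36), (33, 3), (34, 16)} with {(13, 7), (17, 9), (31, 18), (36, 15), (37, 10), (38, 27)} → {(32, 36), (33, 3), (34, 16)}
Union: {(32, 36), (33, 3), (34, 16)} with {(19, 19), (30, 12), (32, 30), (35, 33), (35, 37), (6, 19)} → {(19, 19), (30, 12), (32, 30), (32, 36), (33, 3), (34, 16), (35, 33), (35, 37), (6, 19)}

{(19, 19), (30, 12), (32, 30), (32, 36), (33, 3), (34, 16), (35, 33), (35, 37), (6, 19)}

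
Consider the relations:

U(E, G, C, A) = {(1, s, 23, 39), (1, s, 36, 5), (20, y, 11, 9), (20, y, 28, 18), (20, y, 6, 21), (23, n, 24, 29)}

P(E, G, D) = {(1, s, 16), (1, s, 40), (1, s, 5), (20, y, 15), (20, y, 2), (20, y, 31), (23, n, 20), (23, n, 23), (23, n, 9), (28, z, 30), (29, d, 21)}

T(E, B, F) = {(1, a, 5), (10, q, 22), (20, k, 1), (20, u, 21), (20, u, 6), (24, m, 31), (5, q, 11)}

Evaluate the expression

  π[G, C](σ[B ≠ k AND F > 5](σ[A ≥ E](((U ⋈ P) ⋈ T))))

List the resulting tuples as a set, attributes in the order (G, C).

{(y, 6)}

U ⋈ P (natural join on E, G): {(1, s, 23, 39, 16), (1, s, 23, 39, 40), (1, s, 23, 39, 5), (1, s, 36, 5, 16), (1, s, 36, 5, 40), (1, s, 36, 5, 5), (20, y, 11, 9, 15), (20, y, 11, 9, 2), (20, y, 11, 9, 31), (20, y, 28, 18, 15), (20, y, 28, 18, 2), (20, y, 28, 18, 31), (20, y, 6, 21, 15), (20, y, 6, 21, 2), (20, y, 6, 21, 31), (23, n, 24, 29, 20), (23, n, 24, 29, 23), (23, n, 24, 29, 9)}
(U ⋈ P) ⋈ T (natural join on E): {(1, s, 23, 39, 16, a, 5), (1, s, 23, 39, 40, a, 5), (1, s, 23, 39, 5, a, 5), (1, s, 36, 5, 16, a, 5), (1, s, 36, 5, 40, a, 5), (1, s, 36, 5, 5, a, 5), (20, y, 11, 9, 15, k, 1), (20, y, 11, 9, 15, u, 21), (20, y, 11, 9, 15, u, 6), (20, y, 11, 9, 2, k, 1), (20, y, 11, 9, 2, u, 21), (20, y, 11, 9, 2, u, 6), (20, y, 11, 9, 31, k, 1), (20, y, 11, 9, 31, u, 21), (20, y, 11, 9, 31, u, 6), (20, y, 28, 18, 15, k, 1), (20, y, 28, 18, 15, u, 21), (20, y, 28, 18, 15, u, 6), (20, y, 28, 18, 2, k, 1), (20, y, 28, 18, 2, u, 21), (20, y, 28, 18, 2, u, 6), (20, y, 28, 18, 31, k, 1), (20, y, 28, 18, 31, u, 21), (20, y, 28, 18, 31, u, 6), (20, y, 6, 21, 15, k, 1), (20, y, 6, 21, 15, u, 21), (20, y, 6, 21, 15, u, 6), (20, y, 6, 21, 2, k, 1), (20, y, 6, 21, 2, u, 21), (20, y, 6, 21, 2, u, 6), (20, y, 6, 21, 31, k, 1), (20, y, 6, 21, 31, u, 21), (20, y, 6, 21, 31, u, 6)}
Apply σ_{A ≥ E}; surviving tuples: {(1, s, 23, 39, 16, a, 5), (1, s, 23, 39, 40, a, 5), (1, s, 23, 39, 5, a, 5), (1, s, 36, 5, 16, a, 5), (1, s, 36, 5, 40, a, 5), (1, s, 36, 5, 5, a, 5), (20, y, 6, 21, 15, k, 1), (20, y, 6, 21, 15, u, 21), (20, y, 6, 21, 15, u, 6), (20, y, 6, 21, 2, k, 1), (20, y, 6, 21, 2, u, 21), (20, y, 6, 21, 2, u, 6), (20, y, 6, 21, 31, k, 1), (20, y, 6, 21, 31, u, 21), (20, y, 6, 21, 31, u, 6)}
Apply σ_{B ≠ k AND F > 5}; surviving tuples: {(20, y, 6, 21, 15, u, 21), (20, y, 6, 21, 15, u, 6), (20, y, 6, 21, 2, u, 21), (20, y, 6, 21, 2, u, 6), (20, y, 6, 21, 31, u, 21), (20, y, 6, 21, 31, u, 6)}
π_{G, C} gives {(y, 6)} (5 duplicate(s) eliminated).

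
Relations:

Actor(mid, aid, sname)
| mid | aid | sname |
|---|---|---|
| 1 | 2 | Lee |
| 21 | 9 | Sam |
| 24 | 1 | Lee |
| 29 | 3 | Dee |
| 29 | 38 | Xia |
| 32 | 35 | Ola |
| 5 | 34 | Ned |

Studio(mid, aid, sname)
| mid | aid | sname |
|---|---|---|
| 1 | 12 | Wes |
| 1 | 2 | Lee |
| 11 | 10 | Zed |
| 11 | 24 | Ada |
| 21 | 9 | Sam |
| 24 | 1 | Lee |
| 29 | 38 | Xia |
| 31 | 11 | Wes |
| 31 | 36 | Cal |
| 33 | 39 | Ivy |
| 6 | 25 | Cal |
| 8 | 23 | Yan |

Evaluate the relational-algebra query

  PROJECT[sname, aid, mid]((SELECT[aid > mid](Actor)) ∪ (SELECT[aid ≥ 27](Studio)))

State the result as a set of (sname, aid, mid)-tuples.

Filtering on aid > mid leaves {(1, 2, Lee), (29, 38, Xia), (32, 35, Ola), (5, 34, Ned)}.
Filtering on aid ≥ 27 leaves {(29, 38, Xia), (31, 36, Cal), (33, 39, Ivy)}.
Set union of the two operands is {(1, 2, Lee), (29, 38, Xia), (31, 36, Cal), (32, 35, Ola), (33, 39, Ivy), (5, 34, Ned)}.
π_{sname, aid, mid} gives {(Cal, 36, 31), (Ivy, 39, 33), (Lee, 2, 1), (Ned, 34, 5), (Ola, 35, 32), (Xia, 38, 29)}.

{(Cal, 36, 31), (Ivy, 39, 33), (Lee, 2, 1), (Ned, 34, 5), (Ola, 35, 32), (Xia, 38, 29)}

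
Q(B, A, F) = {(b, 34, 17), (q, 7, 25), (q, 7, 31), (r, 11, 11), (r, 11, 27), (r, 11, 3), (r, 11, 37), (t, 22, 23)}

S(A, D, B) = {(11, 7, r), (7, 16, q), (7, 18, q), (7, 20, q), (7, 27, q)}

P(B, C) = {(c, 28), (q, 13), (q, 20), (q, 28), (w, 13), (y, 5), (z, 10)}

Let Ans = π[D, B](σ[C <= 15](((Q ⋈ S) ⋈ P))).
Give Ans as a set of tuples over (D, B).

{(16, q), (18, q), (20, q), (27, q)}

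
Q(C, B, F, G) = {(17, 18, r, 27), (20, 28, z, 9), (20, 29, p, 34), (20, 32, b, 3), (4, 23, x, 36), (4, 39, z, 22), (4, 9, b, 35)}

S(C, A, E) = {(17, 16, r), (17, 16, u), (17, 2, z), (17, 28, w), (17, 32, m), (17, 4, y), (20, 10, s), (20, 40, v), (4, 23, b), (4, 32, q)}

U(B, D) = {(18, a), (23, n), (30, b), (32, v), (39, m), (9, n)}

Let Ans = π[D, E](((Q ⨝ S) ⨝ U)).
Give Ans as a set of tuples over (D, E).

{(a, m), (a, r), (a, u), (a, w), (a, y), (a, z), (m, b), (m, q), (n, b), (n, q), (v, s), (v, v)}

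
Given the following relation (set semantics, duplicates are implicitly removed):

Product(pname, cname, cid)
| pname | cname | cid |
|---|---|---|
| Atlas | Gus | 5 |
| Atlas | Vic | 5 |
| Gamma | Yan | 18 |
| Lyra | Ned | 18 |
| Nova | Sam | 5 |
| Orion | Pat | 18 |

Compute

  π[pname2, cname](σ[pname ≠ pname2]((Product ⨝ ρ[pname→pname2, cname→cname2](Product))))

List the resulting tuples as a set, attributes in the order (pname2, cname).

ρ[pname→pname2, cname→cname2]: schema becomes (pname2, cname2, cid); tuples unchanged.
Natural join on cid: {(Atlas, Gus, 5, Atlas, Gus), (Atlas, Gus, 5, Atlas, Vic), (Atlas, Gus, 5, Nova, Sam), (Atlas, Vic, 5, Atlas, Gus), (Atlas, Vic, 5, Atlas, Vic), (Atlas, Vic, 5, Nova, Sam), (Gamma, Yan, 18, Gamma, Yan), (Gamma, Yan, 18, Lyra, Ned), (Gamma, Yan, 18, Orion, Pat), (Lyra, Ned, 18, Gamma, Yan), (Lyra, Ned, 18, Lyra, Ned), (Lyra, Ned, 18, Orion, Pat), (Nova, Sam, 5, Atlas, Gus), (Nova, Sam, 5, Atlas, Vic), (Nova, Sam, 5, Nova, Sam), (Orion, Pat, 18, Gamma, Yan), (Orion, Pat, 18, Lyra, Ned), (Orion, Pat, 18, Orion, Pat)}
Apply σ_{pname ≠ pname2}; surviving tuples: {(Atlas, Gus, 5, Nova, Sam), (Atlas, Vic, 5, Nova, Sam), (Gamma, Yan, 18, Lyra, Ned), (Gamma, Yan, 18, Orion, Pat), (Lyra, Ned, 18, Gamma, Yan), (Lyra, Ned, 18, Orion, Pat), (Nova, Sam, 5, Atlas, Gus), (Nova, Sam, 5, Atlas, Vic), (Orion, Pat, 18, Gamma, Yan), (Orion, Pat, 18, Lyra, Ned)}
Projecting to pname2, cname (1 duplicate(s) eliminated): {(Atlas, Sam), (Gamma, Ned), (Gamma, Pat), (Lyra, Pat), (Lyra, Yan), (Nova, Gus), (Nova, Vic), (Orion, Ned), (Orion, Yan)}

{(Atlas, Sam), (Gamma, Ned), (Gamma, Pat), (Lyra, Pat), (Lyra, Yan), (Nova, Gus), (Nova, Vic), (Orion, Ned), (Orion, Yan)}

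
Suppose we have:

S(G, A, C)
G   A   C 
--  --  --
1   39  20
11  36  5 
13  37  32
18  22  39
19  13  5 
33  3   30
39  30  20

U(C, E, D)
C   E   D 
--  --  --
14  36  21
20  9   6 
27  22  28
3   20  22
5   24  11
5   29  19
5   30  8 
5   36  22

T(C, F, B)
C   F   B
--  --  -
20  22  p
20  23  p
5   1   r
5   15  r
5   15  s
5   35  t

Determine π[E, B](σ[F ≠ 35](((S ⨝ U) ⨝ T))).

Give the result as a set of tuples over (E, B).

{(24, r), (24, s), (29, r), (29, s), (30, r), (30, s), (36, r), (36, s), (9, p)}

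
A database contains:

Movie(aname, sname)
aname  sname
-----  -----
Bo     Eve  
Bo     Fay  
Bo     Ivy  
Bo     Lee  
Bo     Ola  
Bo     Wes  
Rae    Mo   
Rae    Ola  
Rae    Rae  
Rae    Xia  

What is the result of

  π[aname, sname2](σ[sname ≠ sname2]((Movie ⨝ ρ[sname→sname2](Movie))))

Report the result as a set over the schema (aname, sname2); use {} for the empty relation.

ρ[sname→sname2]: schema becomes (aname, sname2); tuples unchanged.
Natural join on aname: {(Bo, Eve, Eve), (Bo, Eve, Fay), (Bo, Eve, Ivy), (Bo, Eve, Lee), (Bo, Eve, Ola), (Bo, Eve, Wes), (Bo, Fay, Eve), (Bo, Fay, Fay), (Bo, Fay, Ivy), (Bo, Fay, Lee), (Bo, Fay, Ola), (Bo, Fay, Wes), (Bo, Ivy, Eve), (Bo, Ivy, Fay), (Bo, Ivy, Ivy), (Bo, Ivy, Lee), (Bo, Ivy, Ola), (Bo, Ivy, Wes), (Bo, Lee, Eve), (Bo, Lee, Fay), (Bo, Lee, Ivy), (Bo, Lee, Lee), (Bo, Lee, Ola), (Bo, Lee, Wes), (Bo, Ola, Eve), (Bo, Ola, Fay), (Bo, Ola, Ivy), (Bo, Ola, Lee), (Bo, Ola, Ola), (Bo, Ola, Wes), (Bo, Wes, Eve), (Bo, Wes, Fay), (Bo, Wes, Ivy), (Bo, Wes, Lee), (Bo, Wes, Ola), (Bo, Wes, Wes), (Rae, Mo, Mo), (Rae, Mo, Ola), (Rae, Mo, Rae), (Rae, Mo, Xia), (Rae, Ola, Mo), (Rae, Ola, Ola), (Rae, Ola, Rae), (Rae, Ola, Xia), (Rae, Rae, Mo), (Rae, Rae, Ola), (Rae, Rae, Rae), (Rae, Rae, Xia), (Rae, Xia, Mo), (Rae, Xia, Ola), (Rae, Xia, Rae), (Rae, Xia, Xia)}
Selection sname ≠ sname2: {(Bo, Eve, Fay), (Bo, Eve, Ivy), (Bo, Eve, Lee), (Bo, Eve, Ola), (Bo, Eve, Wes), (Bo, Fay, Eve), (Bo, Fay, Ivy), (Bo, Fay, Lee), (Bo, Fay, Ola), (Bo, Fay, Wes), (Bo, Ivy, Eve), (Bo, Ivy, Fay), (Bo, Ivy, Lee), (Bo, Ivy, Ola), (Bo, Ivy, Wes), (Bo, Lee, Eve), (Bo, Lee, Fay), (Bo, Lee, Ivy), (Bo, Lee, Ola), (Bo, Lee, Wes), (Bo, Ola, Eve), (Bo, Ola, Fay), (Bo, Ola, Ivy), (Bo, Ola, Lee), (Bo, Ola, Wes), (Bo, Wes, Eve), (Bo, Wes, Fay), (Bo, Wes, Ivy), (Bo, Wes, Lee), (Bo, Wes, Ola), (Rae, Mo, Ola), (Rae, Mo, Rae), (Rae, Mo, Xia), (Rae, Ola, Mo), (Rae, Ola, Rae), (Rae, Ola, Xia), (Rae, Rae, Mo), (Rae, Rae, Ola), (Rae, Rae, Xia), (Rae, Xia, Mo), (Rae, Xia, Ola), (Rae, Xia, Rae)}
Projecting to aname, sname2 (32 duplicate(s) eliminated): {(Bo, Eve), (Bo, Fay), (Bo, Ivy), (Bo, Lee), (Bo, Ola), (Bo, Wes), (Rae, Mo), (Rae, Ola), (Rae, Rae), (Rae, Xia)}

{(Bo, Eve), (Bo, Fay), (Bo, Ivy), (Bo, Lee), (Bo, Ola), (Bo, Wes), (Rae, Mo), (Rae, Ola), (Rae, Rae), (Rae, Xia)}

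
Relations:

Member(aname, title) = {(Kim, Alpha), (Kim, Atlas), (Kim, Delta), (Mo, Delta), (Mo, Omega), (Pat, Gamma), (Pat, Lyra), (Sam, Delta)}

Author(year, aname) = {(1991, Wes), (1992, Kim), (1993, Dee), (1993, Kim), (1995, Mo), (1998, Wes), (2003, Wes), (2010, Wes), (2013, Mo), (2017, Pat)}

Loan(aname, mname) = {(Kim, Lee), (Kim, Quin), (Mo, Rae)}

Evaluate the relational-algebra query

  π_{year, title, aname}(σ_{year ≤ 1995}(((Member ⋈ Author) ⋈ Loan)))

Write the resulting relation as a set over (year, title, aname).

Joining Member and Author on aname yields {(Kim, Alpha, 1992), (Kim, Alpha, 1993), (Kim, Atlas, 1992), (Kim, Atlas, 1993), (Kim, Delta, 1992), (Kim, Delta, 1993), (Mo, Delta, 1995), (Mo, Delta, 2013), (Mo, Omega, 1995), (Mo, Omega, 2013), (Pat, Gamma, 2017), (Pat, Lyra, 2017)}.
Joining (Member ⋈ Author) and Loan on aname yields {(Kim, Alpha, 1992, Lee), (Kim, Alpha, 1992, Quin), (Kim, Alpha, 1993, Lee), (Kim, Alpha, 1993, Quin), (Kim, Atlas, 1992, Lee), (Kim, Atlas, 1992, Quin), (Kim, Atlas, 1993, Lee), (Kim, Atlas, 1993, Quin), (Kim, Delta, 1992, Lee), (Kim, Delta, 1992, Quin), (Kim, Delta, 1993, Lee), (Kim, Delta, 1993, Quin), (Mo, Delta, 1995, Rae), (Mo, Delta, 2013, Rae), (Mo, Omega, 1995, Rae), (Mo, Omega, 2013, Rae)}.
Filtering on year ≤ 1995 leaves {(Kim, Alpha, 1992, Lee), (Kim, Alpha, 1992, Quin), (Kim, Alpha, 1993, Lee), (Kim, Alpha, 1993, Quin), (Kim, Atlas, 1992, Lee), (Kim, Atlas, 1992, Quin), (Kim, Atlas, 1993, Lee), (Kim, Atlas, 1993, Quin), (Kim, Delta, 1992, Lee), (Kim, Delta, 1992, Quin), (Kim, Delta, 1993, Lee), (Kim, Delta, 1993, Quin), (Mo, Delta, 1995, Rae), (Mo, Omega, 1995, Rae)}.
Projecting to year, title, aname (6 duplicate(s) eliminated): {(1992, Alpha, Kim), (1992, Atlas, Kim), (1992, Delta, Kim), (1993, Alpha, Kim), (1993, Atlas, Kim), (1993, Delta, Kim), (1995, Delta, Mo), (1995, Omega, Mo)}

{(1992, Alpha, Kim), (1992, Atlas, Kim), (1992, Delta, Kim), (1993, Alpha, Kim), (1993, Atlas, Kim), (1993, Delta, Kim), (1995, Delta, Mo), (1995, Omega, Mo)}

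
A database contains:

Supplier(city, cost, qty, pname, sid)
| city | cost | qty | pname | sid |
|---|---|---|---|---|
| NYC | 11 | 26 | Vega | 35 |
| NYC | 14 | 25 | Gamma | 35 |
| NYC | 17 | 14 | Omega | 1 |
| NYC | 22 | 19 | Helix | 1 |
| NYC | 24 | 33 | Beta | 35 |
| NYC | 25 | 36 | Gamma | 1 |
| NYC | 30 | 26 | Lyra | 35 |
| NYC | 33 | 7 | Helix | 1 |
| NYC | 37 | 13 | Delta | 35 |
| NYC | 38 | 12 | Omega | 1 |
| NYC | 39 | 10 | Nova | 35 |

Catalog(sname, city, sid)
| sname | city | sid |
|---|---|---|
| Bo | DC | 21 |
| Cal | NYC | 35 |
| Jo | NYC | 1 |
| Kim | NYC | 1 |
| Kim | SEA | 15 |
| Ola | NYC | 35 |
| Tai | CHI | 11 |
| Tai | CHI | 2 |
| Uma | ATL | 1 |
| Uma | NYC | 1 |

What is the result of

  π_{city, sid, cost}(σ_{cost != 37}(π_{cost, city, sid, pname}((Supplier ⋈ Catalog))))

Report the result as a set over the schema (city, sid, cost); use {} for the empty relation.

{(NYC, 1, 17), (NYC, 1, 22), (NYC, 1, 25), (NYC, 1, 33), (NYC, 1, 38), (NYC, 35, 11), (NYC, 35, 14), (NYC, 35, 24), (NYC, 35, 30), (NYC, 35, 39)}

Joining Supplier and Catalog on city, sid yields {(NYC, 11, 26, Vega, 35, Cal), (NYC, 11, 26, Vega, 35, Ola), (NYC, 14, 25, Gamma, 35, Cal), (NYC, 14, 25, Gamma, 35, Ola), (NYC, 17, 14, Omega, 1, Jo), (NYC, 17, 14, Omega, 1, Kim), (NYC, 17, 14, Omega, 1, Uma), (NYC, 22, 19, Helix, 1, Jo), (NYC, 22, 19, Helix, 1, Kim), (NYC, 22, 19, Helix, 1, Uma), (NYC, 24, 33, Beta, 35, Cal), (NYC, 24, 33, Beta, 35, Ola), (NYC, 25, 36, Gamma, 1, Jo), (NYC, 25, 36, Gamma, 1, Kim), (NYC, 25, 36, Gamma, 1, Uma), (NYC, 30, 26, Lyra, 35, Cal), (NYC, 30, 26, Lyra, 35, Ola), (NYC, 33, 7, Helix, 1, Jo), (NYC, 33, 7, Helix, 1, Kim), (NYC, 33, 7, Helix, 1, Uma), (NYC, 37, 13, Delta, 35, Cal), (NYC, 37, 13, Delta, 35, Ola), (NYC, 38, 12, Omega, 1, Jo), (NYC, 38, 12, Omega, 1, Kim), (NYC, 38, 12, Omega, 1, Uma), (NYC, 39, 10, Nova, 35, Cal), (NYC, 39, 10, Nova, 35, Ola)}.
π[cost, city, sid, pname]: project onto (cost, city, sid, pname) (16 duplicate(s) eliminated) → {(11, NYC, 35, Vega), (14, NYC, 35, Gamma), (17, NYC, 1, Omega), (22, NYC, 1, Helix), (24, NYC, 35, Beta), (25, NYC, 1, Gamma), (30, NYC, 35, Lyra), (33, NYC, 1, Helix), (37, NYC, 35, Delta), (38, NYC, 1, Omega), (39, NYC, 35, Nova)}
Apply σ_{cost != 37}; surviving tuples: {(11, NYC, 35, Vega), (14, NYC, 35, Gamma), (17, NYC, 1, Omega), (22, NYC, 1, Helix), (24, NYC, 35, Beta), (25, NYC, 1, Gamma), (30, NYC, 35, Lyra), (33, NYC, 1, Helix), (38, NYC, 1, Omega), (39, NYC, 35, Nova)}
π[city, sid, cost]: project onto (city, sid, cost) → {(NYC, 1, 17), (NYC, 1, 22), (NYC, 1, 25), (NYC, 1, 33), (NYC, 1, 38), (NYC, 35, 11), (NYC, 35, 14), (NYC, 35, 24), (NYC, 35, 30), (NYC, 35, 39)}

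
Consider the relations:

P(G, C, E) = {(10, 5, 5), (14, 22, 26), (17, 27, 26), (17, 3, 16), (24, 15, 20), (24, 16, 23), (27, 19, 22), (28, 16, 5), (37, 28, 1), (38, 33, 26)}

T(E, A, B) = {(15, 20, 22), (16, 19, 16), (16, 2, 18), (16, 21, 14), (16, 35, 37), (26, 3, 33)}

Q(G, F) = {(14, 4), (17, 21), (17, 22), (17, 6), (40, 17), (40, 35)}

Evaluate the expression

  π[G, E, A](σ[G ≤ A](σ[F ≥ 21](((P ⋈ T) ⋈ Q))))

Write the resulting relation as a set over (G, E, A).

Natural join on E: {(14, 22, 26, 3, 33), (17, 27, 26, 3, 33), (17, 3, 16, 19, 16), (17, 3, 16, 2, 18), (17, 3, 16, 21, 14), (17, 3, 16, 35, 37), (38, 33, 26, 3, 33)}
Natural join on G: {(14, 22, 26, 3, 33, 4), (17, 27, 26, 3, 33, 21), (17, 27, 26, 3, 33, 22), (17, 27, 26, 3, 33, 6), (17, 3, 16, 19, 16, 21), (17, 3, 16, 19, 16, 22), (17, 3, 16, 19, 16, 6), (17, 3, 16, 2, 18, 21), (17, 3, 16, 2, 18, 22), (17, 3, 16, 2, 18, 6), (17, 3, 16, 21, 14, 21), (17, 3, 16, 21, 14, 22), (17, 3, 16, 21, 14, 6), (17, 3, 16, 35, 37, 21), (17, 3, 16, 35, 37, 22), (17, 3, 16, 35, 37, 6)}
σ[F ≥ 21]: keep tuples satisfying F ≥ 21 → {(17, 27, 26, 3, 33, 21), (17, 27, 26, 3, 33, 22), (17, 3, 16, 19, 16, 21), (17, 3, 16, 19, 16, 22), (17, 3, 16, 2, 18, 21), (17, 3, 16, 2, 18, 22), (17, 3, 16, 21, 14, 21), (17, 3, 16, 21, 14, 22), (17, 3, 16, 35, 37, 21), (17, 3, 16, 35, 37, 22)}
σ[G ≤ A]: keep tuples satisfying G ≤ A → {(17, 3, 16, 19, 16, 21), (17, 3, 16, 19, 16, 22), (17, 3, 16, 21, 14, 21), (17, 3, 16, 21, 14, 22), (17, 3, 16, 35, 37, 21), (17, 3, 16, 35, 37, 22)}
π[G, E, A]: project onto (G, E, A) (3 duplicate(s) eliminated) → {(17, 16, 19), (17, 16, 21), (17, 16, 35)}

{(17, 16, 19), (17, 16, 21), (17, 16, 35)}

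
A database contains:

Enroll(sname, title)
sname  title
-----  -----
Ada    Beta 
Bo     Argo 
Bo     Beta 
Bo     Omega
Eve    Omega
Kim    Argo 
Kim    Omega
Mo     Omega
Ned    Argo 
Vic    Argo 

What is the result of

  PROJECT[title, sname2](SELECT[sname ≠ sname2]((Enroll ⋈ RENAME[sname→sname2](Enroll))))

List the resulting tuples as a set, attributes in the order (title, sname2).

{(Argo, Bo), (Argo, Kim), (Argo, Ned), (Argo, Vic), (Beta, Ada), (Beta, Bo), (Omega, Bo), (Omega, Eve), (Omega, Kim), (Omega, Mo)}

ρ[sname→sname2]: schema becomes (sname2, title); tuples unchanged.
Joining Enroll and RENAME[sname→sname2](Enroll) on title yields {(Ada, Beta, Ada), (Ada, Beta, Bo), (Bo, Argo, Bo), (Bo, Argo, Kim), (Bo, Argo, Ned), (Bo, Argo, Vic), (Bo, Beta, Ada), (Bo, Beta, Bo), (Bo, Omega, Bo), (Bo, Omega, Eve), (Bo, Omega, Kim), (Bo, Omega, Mo), (Eve, Omega, Bo), (Eve, Omega, Eve), (Eve, Omega, Kim), (Eve, Omega, Mo), (Kim, Argo, Bo), (Kim, Argo, Kim), (Kim, Argo, Ned), (Kim, Argo, Vic), (Kim, Omega, Bo), (Kim, Omega, Eve), (Kim, Omega, Kim), (Kim, Omega, Mo), (Mo, Omega, Bo), (Mo, Omega, Eve), (Mo, Omega, Kim), (Mo, Omega, Mo), (Ned, Argo, Bo), (Ned, Argo, Kim), (Ned, Argo, Ned), (Ned, Argo, Vic), (Vic, Argo, Bo), (Vic, Argo, Kim), (Vic, Argo, Ned), (Vic, Argo, Vic)}.
Apply σ_{sname ≠ sname2}; surviving tuples: {(Ada, Beta, Bo), (Bo, Argo, Kim), (Bo, Argo, Ned), (Bo, Argo, Vic), (Bo, Beta, Ada), (Bo, Omega, Eve), (Bo, Omega, Kim), (Bo, Omega, Mo), (Eve, Omega, Bo), (Eve, Omega, Kim), (Eve, Omega, Mo), (Kim, Argo, Bo), (Kim, Argo, Ned), (Kim, Argo, Vic), (Kim, Omega, Bo), (Kim, Omega, Eve), (Kim, Omega, Mo), (Mo, Omega, Bo), (Mo, Omega, Eve), (Mo, Omega, Kim), (Ned, Argo, Bo), (Ned, Argo, Kim), (Ned, Argo, Vic), (Vic, Argo, Bo), (Vic, Argo, Kim), (Vic, Argo, Ned)}
π[title, sname2]: project onto (title, sname2) (16 duplicate(s) eliminated) → {(Argo, Bo), (Argo, Kim), (Argo, Ned), (Argo, Vic), (Beta, Ada), (Beta, Bo), (Omega, Bo), (Omega, Eve), (Omega, Kim), (Omega, Mo)}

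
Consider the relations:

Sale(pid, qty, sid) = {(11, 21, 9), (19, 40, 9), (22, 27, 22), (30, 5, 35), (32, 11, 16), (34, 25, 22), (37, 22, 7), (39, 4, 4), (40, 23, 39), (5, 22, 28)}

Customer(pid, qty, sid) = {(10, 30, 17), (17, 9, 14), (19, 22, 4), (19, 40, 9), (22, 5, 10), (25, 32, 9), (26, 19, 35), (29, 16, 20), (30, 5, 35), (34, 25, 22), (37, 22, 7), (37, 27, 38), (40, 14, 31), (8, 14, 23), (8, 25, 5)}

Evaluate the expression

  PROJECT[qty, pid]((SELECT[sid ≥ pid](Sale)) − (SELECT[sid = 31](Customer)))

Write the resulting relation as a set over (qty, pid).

Selection sid ≥ pid: {(22, 27, 22), (30, 5, 35), (5, 22, 28)}
Selection sid = 31: {(40, 14, 31)}
Difference: {(22, 27, 22), (30, 5, 35), (5, 22, 28)} with {(40, 14, 31)} → {(22, 27, 22), (30, 5, 35), (5, 22, 28)}
π_{qty, pid} gives {(22, 5), (27, 22), (5, 30)}.

{(22, 5), (27, 22), (5, 30)}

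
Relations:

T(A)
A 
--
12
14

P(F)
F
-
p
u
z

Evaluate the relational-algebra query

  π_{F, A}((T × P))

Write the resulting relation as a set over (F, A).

{(p, 12), (p, 14), (u, 12), (u, 14), (z, 12), (z, 14)}

T × P: Cartesian product, 2·3 = 6 tuples over (A, F).
Projecting to F, A: {(p, 12), (p, 14), (u, 12), (u, 14), (z, 12), (z, 14)}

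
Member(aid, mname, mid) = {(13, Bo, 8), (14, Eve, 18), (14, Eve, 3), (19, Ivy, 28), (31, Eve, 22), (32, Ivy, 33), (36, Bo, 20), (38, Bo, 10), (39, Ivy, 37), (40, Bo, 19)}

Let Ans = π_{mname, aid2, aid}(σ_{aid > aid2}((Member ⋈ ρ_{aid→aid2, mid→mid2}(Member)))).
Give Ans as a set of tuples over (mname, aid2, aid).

{(Bo, 13, 36), (Bo, 13, 38), (Bo, 13, 40), (Bo, 36, 38), (Bo, 36, 40), (Bo, 38, 40), (Eve, 14, 31), (Ivy, 19, 32), (Ivy, 19, 39), (Ivy, 32, 39)}

ρ[aid→aid2, mid→mid2]: schema becomes (aid2, mname, mid2); tuples unchanged.
Joining Member and ρ_{aid→aid2, mid→mid2}(Member) on mname yields {(13, Bo, 8, 13, 8), (13, Bo, 8, 36, 20), (13, Bo, 8, 38, 10), (13, Bo, 8, 40, 19), (14, Eve, 18, 14, 18), (14, Eve, 18, 14, 3), (14, Eve, 18, 31, 22), (14, Eve, 3, 14, 18), (14, Eve, 3, 14, 3), (14, Eve, 3, 31, 22), (19, Ivy, 28, 19, 28), (19, Ivy, 28, 32, 33), (19, Ivy, 28, 39, 37), (31, Eve, 22, 14, 18), (31, Eve, 22, 14, 3), (31, Eve, 22, 31, 22), (32, Ivy, 33, 19, 28), (32, Ivy, 33, 32, 33), (32, Ivy, 33, 39, 37), (36, Bo, 20, 13, 8), (36, Bo, 20, 36, 20), (36, Bo, 20, 38, 10), (36, Bo, 20, 40, 19), (38, Bo, 10, 13, 8), (38, Bo, 10, 36, 20), (38, Bo, 10, 38, 10), (38, Bo, 10, 40, 19), (39, Ivy, 37, 19, 28), (39, Ivy, 37, 32, 33), (39, Ivy, 37, 39, 37), (40, Bo, 19, 13, 8), (40, Bo, 19, 36, 20), (40, Bo, 19, 38, 10), (40, Bo, 19, 40, 19)}.
Apply σ_{aid > aid2}; surviving tuples: {(31, Eve, 22, 14, 18), (31, Eve, 22, 14, 3), (32, Ivy, 33, 19, 28), (36, Bo, 20, 13, 8), (38, Bo, 10, 13, 8), (38, Bo, 10, 36, 20), (39, Ivy, 37, 19, 28), (39, Ivy, 37, 32, 33), (40, Bo, 19, 13, 8), (40, Bo, 19, 36, 20), (40, Bo, 19, 38, 10)}
π_{mname, aid2, aid} gives {(Bo, 13, 36), (Bo, 13, 38), (Bo, 13, 40), (Bo, 36, 38), (Bo, 36, 40), (Bo, 38, 40), (Eve, 14, 31), (Ivy, 19, 32), (Ivy, 19, 39), (Ivy, 32, 39)} (1 duplicate(s) eliminated).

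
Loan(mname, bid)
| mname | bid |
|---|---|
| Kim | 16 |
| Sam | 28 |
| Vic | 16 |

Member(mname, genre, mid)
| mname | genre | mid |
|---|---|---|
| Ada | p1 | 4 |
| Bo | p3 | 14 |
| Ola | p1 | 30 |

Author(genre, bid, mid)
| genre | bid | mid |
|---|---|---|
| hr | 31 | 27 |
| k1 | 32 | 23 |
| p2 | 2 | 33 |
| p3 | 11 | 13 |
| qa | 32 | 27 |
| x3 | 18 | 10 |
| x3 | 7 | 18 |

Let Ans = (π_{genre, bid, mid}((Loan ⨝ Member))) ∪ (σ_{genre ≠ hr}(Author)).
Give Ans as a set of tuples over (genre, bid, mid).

Loan ⋈ Member (natural join on mname): {}
π_{genre, bid, mid} gives {}.
Filtering on genre ≠ hr leaves {(k1, 32, 23), (p2, 2, 33), (p3, 11, 13), (qa, 32, 27), (x3, 18, 10), (x3, 7, 18)}.
Union: {} with {(k1, 32, 23), (p2, 2, 33), (p3, 11, 13), (qa, 32, 27), (x3, 18, 10), (x3, 7, 18)} → {(k1, 32, 23), (p2, 2, 33), (p3, 11, 13), (qa, 32, 27), (x3, 18, 10), (x3, 7, 18)}

{(k1, 32, 23), (p2, 2, 33), (p3, 11, 13), (qa, 32, 27), (x3, 18, 10), (x3, 7, 18)}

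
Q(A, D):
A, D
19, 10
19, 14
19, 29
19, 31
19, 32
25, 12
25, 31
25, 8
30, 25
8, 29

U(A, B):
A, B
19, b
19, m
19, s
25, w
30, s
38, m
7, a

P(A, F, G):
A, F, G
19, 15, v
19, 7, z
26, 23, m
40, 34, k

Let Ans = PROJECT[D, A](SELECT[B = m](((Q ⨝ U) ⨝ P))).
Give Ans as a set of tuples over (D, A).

{(10, 19), (14, 19), (29, 19), (31, 19), (32, 19)}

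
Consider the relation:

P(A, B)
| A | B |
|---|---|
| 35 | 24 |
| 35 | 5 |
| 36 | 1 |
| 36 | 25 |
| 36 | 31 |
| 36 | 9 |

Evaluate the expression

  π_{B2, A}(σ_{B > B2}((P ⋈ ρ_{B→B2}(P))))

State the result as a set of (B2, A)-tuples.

ρ[B→B2]: schema becomes (A, B2); tuples unchanged.
P ⋈ ρ_{B→B2}(P) (natural join on A): {(35, 24, 24), (35, 24, 5), (35, 5, 24), (35, 5, 5), (36, 1, 1), (36, 1, 25), (36, 1, 31), (36, 1, 9), (36, 25, 1), (36, 25, 25), (36, 25, 31), (36, 25, 9), (36, 31, 1), (36, 31, 25), (36, 31, 31), (36, 31, 9), (36, 9, 1), (36, 9, 25), (36, 9, 31), (36, 9, 9)}
Selection B > B2: {(35, 24, 5), (36, 25, 1), (36, 25, 9), (36, 31, 1), (36, 31, 25), (36, 31, 9), (36, 9, 1)}
π[B2, A]: project onto (B2, A) (3 duplicate(s) eliminated) → {(1, 36), (25, 36), (5, 35), (9, 36)}

{(1, 36), (25, 36), (5, 35), (9, 36)}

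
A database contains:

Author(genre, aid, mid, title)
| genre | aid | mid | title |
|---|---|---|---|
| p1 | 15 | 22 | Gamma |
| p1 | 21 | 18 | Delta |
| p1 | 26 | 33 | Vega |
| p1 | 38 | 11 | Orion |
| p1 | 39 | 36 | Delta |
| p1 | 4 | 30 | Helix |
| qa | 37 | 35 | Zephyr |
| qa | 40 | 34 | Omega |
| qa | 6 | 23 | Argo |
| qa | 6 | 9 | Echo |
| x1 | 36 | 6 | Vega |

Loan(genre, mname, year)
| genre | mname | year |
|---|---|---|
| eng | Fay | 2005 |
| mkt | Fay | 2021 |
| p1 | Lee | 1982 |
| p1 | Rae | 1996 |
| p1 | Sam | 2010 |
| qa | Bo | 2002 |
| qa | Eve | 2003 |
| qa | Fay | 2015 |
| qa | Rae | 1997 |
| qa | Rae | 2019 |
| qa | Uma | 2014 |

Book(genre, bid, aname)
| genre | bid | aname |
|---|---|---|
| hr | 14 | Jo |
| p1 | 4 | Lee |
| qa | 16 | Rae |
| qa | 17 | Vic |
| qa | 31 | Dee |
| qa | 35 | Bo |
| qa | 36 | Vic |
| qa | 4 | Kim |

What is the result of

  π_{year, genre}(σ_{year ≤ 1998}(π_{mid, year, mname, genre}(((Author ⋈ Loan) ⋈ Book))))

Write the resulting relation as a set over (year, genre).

{(1982, p1), (1996, p1), (1997, qa)}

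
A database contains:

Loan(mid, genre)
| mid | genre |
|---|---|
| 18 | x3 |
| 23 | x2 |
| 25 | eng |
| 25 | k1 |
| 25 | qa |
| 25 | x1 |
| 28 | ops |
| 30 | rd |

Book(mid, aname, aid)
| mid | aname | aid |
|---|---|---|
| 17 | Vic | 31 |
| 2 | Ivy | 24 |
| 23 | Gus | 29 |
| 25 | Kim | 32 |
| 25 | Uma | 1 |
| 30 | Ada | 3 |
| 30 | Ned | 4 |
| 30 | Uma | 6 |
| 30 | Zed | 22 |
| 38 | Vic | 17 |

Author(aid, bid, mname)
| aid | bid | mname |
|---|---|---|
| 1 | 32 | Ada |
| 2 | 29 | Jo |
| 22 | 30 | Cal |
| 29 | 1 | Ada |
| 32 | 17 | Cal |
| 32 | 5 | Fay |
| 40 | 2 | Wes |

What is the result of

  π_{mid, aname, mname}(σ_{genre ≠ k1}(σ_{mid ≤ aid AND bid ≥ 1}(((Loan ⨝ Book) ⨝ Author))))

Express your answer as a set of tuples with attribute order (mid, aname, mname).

{(23, Gus, Ada), (25, Kim, Cal), (25, Kim, Fay)}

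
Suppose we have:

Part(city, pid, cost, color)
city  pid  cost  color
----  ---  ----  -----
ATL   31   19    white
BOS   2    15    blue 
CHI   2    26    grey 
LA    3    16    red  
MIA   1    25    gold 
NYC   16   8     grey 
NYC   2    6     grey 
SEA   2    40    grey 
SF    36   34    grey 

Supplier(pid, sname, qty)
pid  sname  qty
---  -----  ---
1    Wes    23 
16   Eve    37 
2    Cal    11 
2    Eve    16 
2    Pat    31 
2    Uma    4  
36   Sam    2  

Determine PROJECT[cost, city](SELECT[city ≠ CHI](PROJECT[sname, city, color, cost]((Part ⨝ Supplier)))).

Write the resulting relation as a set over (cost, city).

Natural join on pid: {(BOS, 2, 15, blue, Cal, 11), (BOS, 2, 15, blue, Eve, 16), (BOS, 2, 15, blue, Pat, 31), (BOS, 2, 15, blue, Uma, 4), (CHI, 2, 26, grey, Cal, 11), (CHI, 2, 26, grey, Eve, 16), (CHI, 2, 26, grey, Pat, 31), (CHI, 2, 26, grey, Uma, 4), (MIA, 1, 25, gold, Wes, 23), (NYC, 16, 8, grey, Eve, 37), (NYC, 2, 6, grey, Cal, 11), (NYC, 2, 6, grey, Eve, 16), (NYC, 2, 6, grey, Pat, 31), (NYC, 2, 6, grey, Uma, 4), (SEA, 2, 40, grey, Cal, 11), (SEA, 2, 40, grey, Eve, 16), (SEA, 2, 40, grey, Pat, 31), (SEA, 2, 40, grey, Uma, 4), (SF, 36, 34, grey, Sam, 2)}
Keep only column(s) sname, city, color, cost: {(Cal, BOS, blue, 15), (Cal, CHI, grey, 26), (Cal, NYC, grey, 6), (Cal, SEA, grey, 40), (Eve, BOS, blue, 15), (Eve, CHI, grey, 26), (Eve, NYC, grey, 6), (Eve, NYC, grey, 8), (Eve, SEA, grey, 40), (Pat, BOS, blue, 15), (Pat, CHI, grey, 26), (Pat, NYC, grey, 6), (Pat, SEA, grey, 40), (Sam, SF, grey, 34), (Uma, BOS, blue, 15), (Uma, CHI, grey, 26), (Uma, NYC, grey, 6), (Uma, SEA, grey, 40), (Wes, MIA, gold, 25)}
σ[city ≠ CHI]: keep tuples satisfying city ≠ CHI → {(Cal, BOS, blue, 15), (Cal, NYC, grey, 6), (Cal, SEA, grey, 40), (Eve, BOS, blue, 15), (Eve, NYC, grey, 6), (Eve, NYC, grey, 8), (Eve, SEA, grey, 40), (Pat, BOS, blue, 15), (Pat, NYC, grey, 6), (Pat, SEA, grey, 40), (Sam, SF, grey, 34), (Uma, BOS, blue, 15), (Uma, NYC, grey, 6), (Uma, SEA, grey, 40), (Wes, MIA, gold, 25)}
Keep only column(s) cost, city (9 duplicate(s) eliminated): {(15, BOS), (25, MIA), (34, SF), (40, SEA), (6, NYC), (8, NYC)}

{(15, BOS), (25, MIA), (34, SF), (40, SEA), (6, NYC), (8, NYC)}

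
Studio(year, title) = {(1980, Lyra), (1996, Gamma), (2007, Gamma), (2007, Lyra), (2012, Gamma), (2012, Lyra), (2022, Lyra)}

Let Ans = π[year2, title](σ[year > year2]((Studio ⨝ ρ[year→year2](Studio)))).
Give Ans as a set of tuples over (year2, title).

ρ[year→year2]: schema becomes (year2, title); tuples unchanged.
Joining Studio and ρ[year→year2](Studio) on title yields {(1980, Lyra, 1980), (1980, Lyra, 2007), (1980, Lyra, 2012), (1980, Lyra, 2022), (1996, Gamma, 1996), (1996, Gamma, 2007), (1996, Gamma, 2012), (2007, Gamma, 1996), (2007, Gamma, 2007), (2007, Gamma, 2012), (2007, Lyra, 1980), (2007, Lyra, 2007), (2007, Lyra, 2012), (2007, Lyra, 2022), (2012, Gamma, 1996), (2012, Gamma, 2007), (2012, Gamma, 2012), (2012, Lyra, 1980), (2012, Lyra, 2007), (2012, Lyra, 2012), (2012, Lyra, 2022), (2022, Lyra, 1980), (2022, Lyra, 2007), (2022, Lyra, 2012), (2022, Lyra, 2022)}.
σ[year > year2]: keep tuples satisfying year > year2 → {(2007, Gamma, 1996), (2007, Lyra, 1980), (2012, Gamma, 1996), (2012, Gamma, 2007), (2012, Lyra, 1980), (2012, Lyra, 2007), (2022, Lyra, 1980), (2022, Lyra, 2007), (2022, Lyra, 2012)}
Projecting to year2, title (4 duplicate(s) eliminated): {(1980, Lyra), (1996, Gamma), (2007, Gamma), (2007, Lyra), (2012, Lyra)}

{(1980, Lyra), (1996, Gamma), (2007, Gamma), (2007, Lyra), (2012, Lyra)}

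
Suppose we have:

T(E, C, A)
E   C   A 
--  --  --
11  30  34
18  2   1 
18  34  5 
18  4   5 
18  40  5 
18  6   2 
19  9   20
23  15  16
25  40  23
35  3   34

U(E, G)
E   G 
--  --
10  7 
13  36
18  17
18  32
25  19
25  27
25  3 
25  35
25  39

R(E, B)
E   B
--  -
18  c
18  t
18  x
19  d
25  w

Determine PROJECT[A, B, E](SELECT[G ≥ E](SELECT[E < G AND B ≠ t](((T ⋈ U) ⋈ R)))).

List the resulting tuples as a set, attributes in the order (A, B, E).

{(1, c, 18), (1, x, 18), (2, c, 18), (2, x, 18), (23, w, 25), (5, c, 18), (5, x, 18)}

Joining T and U on E yields {(18, 2, 1, 17), (18, 2, 1, 32), (18, 34, 5, 17), (18, 34, 5, 32), (18, 4, 5, 17), (18, 4, 5, 32), (18, 40, 5, 17), (18, 40, 5, 32), (18, 6, 2, 17), (18, 6, 2, 32), (25, 40, 23, 19), (25, 40, 23, 27), (25, 40, 23, 3), (25, 40, 23, 35), (25, 40, 23, 39)}.
Joining (T ⋈ U) and R on E yields {(18, 2, 1, 17, c), (18, 2, 1, 17, t), (18, 2, 1, 17, x), (18, 2, 1, 32, c), (18, 2, 1, 32, t), (18, 2, 1, 32, x), (18, 34, 5, 17, c), (18, 34, 5, 17, t), (18, 34, 5, 17, x), (18, 34, 5, 32, c), (18, 34, 5, 32, t), (18, 34, 5, 32, x), (18, 4, 5, 17, c), (18, 4, 5, 17, t), (18, 4, 5, 17, x), (18, 4, 5, 32, c), (18, 4, 5, 32, t), (18, 4, 5, 32, x), (18, 40, 5, 17, c), (18, 40, 5, 17, t), (18, 40, 5, 17, x), (18, 40, 5, 32, c), (18, 40, 5, 32, t), (18, 40, 5, 32, x), (18, 6, 2, 17, c), (18, 6, 2, 17, t), (18, 6, 2, 17, x), (18, 6, 2, 32, c), (18, 6, 2, 32, t), (18, 6, 2, 32, x), (25, 40, 23, 19, w), (25, 40, 23, 27, w), (25, 40, 23, 3, w), (25, 40, 23, 35, w), (25, 40, 23, 39, w)}.
Selection E < G AND B ≠ t: {(18, 2, 1, 32, c), (18, 2, 1, 32, x), (18, 34, 5, 32, c), (18, 34, 5, 32, x), (18, 4, 5, 32, c), (18, 4, 5, 32, x), (18, 40, 5, 32, c), (18, 40, 5, 32, x), (18, 6, 2, 32, c), (18, 6, 2, 32, x), (25, 40, 23, 27, w), (25, 40, 23, 35, w), (25, 40, 23, 39, w)}
Selection G ≥ E: {(18, 2, 1, 32, c), (18, 2, 1, 32, x), (18, 34, 5, 32, c), (18, 34, 5, 32, x), (18, 4, 5, 32, c), (18, 4, 5, 32, x), (18, 40, 5, 32, c), (18, 40, 5, 32, x), (18, 6, 2, 32, c), (18, 6, 2, 32, x), (25, 40, 23, 27, w), (25, 40, 23, 35, w), (25, 40, 23, 39, w)}
Projecting to A, B, E (6 duplicate(s) eliminated): {(1, c, 18), (1, x, 18), (2, c, 18), (2, x, 18), (23, w, 25), (5, c, 18), (5, x, 18)}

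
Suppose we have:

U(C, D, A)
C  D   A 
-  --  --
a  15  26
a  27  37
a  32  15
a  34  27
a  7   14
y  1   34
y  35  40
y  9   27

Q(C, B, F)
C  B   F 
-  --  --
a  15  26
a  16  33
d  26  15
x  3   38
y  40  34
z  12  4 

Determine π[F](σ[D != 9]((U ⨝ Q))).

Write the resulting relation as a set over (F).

U ⋈ Q (natural join on C): {(a, 15, 26, 15, 26), (a, 15, 26, 16, 33), (a, 27, 37, 15, 26), (a, 27, 37, 16, 33), (a, 32, 15, 15, 26), (a, 32, 15, 16, 33), (a, 34, 27, 15, 26), (a, 34, 27, 16, 33), (a, 7, 14, 15, 26), (a, 7, 14, 16, 33), (y, 1, 34, 40, 34), (y, 35, 40, 40, 34), (y, 9, 27, 40, 34)}
σ[D != 9]: keep tuples satisfying D != 9 → {(a, 15, 26, 15, 26), (a, 15, 26, 16, 33), (a, 27, 37, 15, 26), (a, 27, 37, 16, 33), (a, 32, 15, 15, 26), (a, 32, 15, 16, 33), (a, 34, 27, 15, 26), (a, 34, 27, 16, 33), (a, 7, 14, 15, 26), (a, 7, 14, 16, 33), (y, 1, 34, 40, 34), (y, 35, 40, 40, 34)}
π[F]: project onto (F) (9 duplicate(s) eliminated) → {26, 33, 34}

{26, 33, 34}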